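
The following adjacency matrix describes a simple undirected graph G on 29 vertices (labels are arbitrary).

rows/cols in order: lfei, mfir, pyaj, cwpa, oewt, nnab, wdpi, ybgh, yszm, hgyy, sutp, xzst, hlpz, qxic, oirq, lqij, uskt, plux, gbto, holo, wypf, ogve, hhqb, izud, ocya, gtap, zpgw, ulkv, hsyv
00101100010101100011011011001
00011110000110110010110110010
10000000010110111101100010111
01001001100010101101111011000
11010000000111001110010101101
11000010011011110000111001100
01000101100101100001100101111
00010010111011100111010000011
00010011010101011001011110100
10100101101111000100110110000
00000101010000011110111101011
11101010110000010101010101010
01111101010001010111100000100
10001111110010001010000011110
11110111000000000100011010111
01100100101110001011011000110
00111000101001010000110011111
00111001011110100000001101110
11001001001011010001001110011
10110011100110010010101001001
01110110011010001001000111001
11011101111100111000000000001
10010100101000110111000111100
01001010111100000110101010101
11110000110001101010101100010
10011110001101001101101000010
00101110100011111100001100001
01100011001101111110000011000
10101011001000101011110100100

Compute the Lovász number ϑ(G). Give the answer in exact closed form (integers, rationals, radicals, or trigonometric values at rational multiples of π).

Vertex holo has 14 neighbors: lfei, pyaj, cwpa, wdpi, ybgh, yszm, xzst, hlpz, lqij, gbto, wypf, hhqb, gtap, hsyv.
N(hhqb) = {lfei, cwpa, nnab, yszm, sutp, oirq, lqij, plux, gbto, holo, izud, ocya, gtap, zpgw}, |N(hhqb)| = 14.
N(nnab) = {lfei, mfir, wdpi, hgyy, sutp, hlpz, qxic, oirq, lqij, wypf, ogve, hhqb, gtap, zpgw}, |N(nnab)| = 14.
deg(plux) = 14; N(plux) = {pyaj, cwpa, oewt, ybgh, hgyy, sutp, xzst, hlpz, oirq, hhqb, izud, gtap, zpgw, ulkv}.
G on 29 vertices is 14-regular; SR(29,14,6,7) — a Paley graph.
A has 3 distinct eigenvalues ≈ [14.0, 2.192582, -3.192582].
−29·(-sqrt(29)/2 - 1/2) / ((14)−(-sqrt(29)/2 - 1/2)) = sqrt(29) = ϑ(G).
Numerically 5.38516.

sqrt(29)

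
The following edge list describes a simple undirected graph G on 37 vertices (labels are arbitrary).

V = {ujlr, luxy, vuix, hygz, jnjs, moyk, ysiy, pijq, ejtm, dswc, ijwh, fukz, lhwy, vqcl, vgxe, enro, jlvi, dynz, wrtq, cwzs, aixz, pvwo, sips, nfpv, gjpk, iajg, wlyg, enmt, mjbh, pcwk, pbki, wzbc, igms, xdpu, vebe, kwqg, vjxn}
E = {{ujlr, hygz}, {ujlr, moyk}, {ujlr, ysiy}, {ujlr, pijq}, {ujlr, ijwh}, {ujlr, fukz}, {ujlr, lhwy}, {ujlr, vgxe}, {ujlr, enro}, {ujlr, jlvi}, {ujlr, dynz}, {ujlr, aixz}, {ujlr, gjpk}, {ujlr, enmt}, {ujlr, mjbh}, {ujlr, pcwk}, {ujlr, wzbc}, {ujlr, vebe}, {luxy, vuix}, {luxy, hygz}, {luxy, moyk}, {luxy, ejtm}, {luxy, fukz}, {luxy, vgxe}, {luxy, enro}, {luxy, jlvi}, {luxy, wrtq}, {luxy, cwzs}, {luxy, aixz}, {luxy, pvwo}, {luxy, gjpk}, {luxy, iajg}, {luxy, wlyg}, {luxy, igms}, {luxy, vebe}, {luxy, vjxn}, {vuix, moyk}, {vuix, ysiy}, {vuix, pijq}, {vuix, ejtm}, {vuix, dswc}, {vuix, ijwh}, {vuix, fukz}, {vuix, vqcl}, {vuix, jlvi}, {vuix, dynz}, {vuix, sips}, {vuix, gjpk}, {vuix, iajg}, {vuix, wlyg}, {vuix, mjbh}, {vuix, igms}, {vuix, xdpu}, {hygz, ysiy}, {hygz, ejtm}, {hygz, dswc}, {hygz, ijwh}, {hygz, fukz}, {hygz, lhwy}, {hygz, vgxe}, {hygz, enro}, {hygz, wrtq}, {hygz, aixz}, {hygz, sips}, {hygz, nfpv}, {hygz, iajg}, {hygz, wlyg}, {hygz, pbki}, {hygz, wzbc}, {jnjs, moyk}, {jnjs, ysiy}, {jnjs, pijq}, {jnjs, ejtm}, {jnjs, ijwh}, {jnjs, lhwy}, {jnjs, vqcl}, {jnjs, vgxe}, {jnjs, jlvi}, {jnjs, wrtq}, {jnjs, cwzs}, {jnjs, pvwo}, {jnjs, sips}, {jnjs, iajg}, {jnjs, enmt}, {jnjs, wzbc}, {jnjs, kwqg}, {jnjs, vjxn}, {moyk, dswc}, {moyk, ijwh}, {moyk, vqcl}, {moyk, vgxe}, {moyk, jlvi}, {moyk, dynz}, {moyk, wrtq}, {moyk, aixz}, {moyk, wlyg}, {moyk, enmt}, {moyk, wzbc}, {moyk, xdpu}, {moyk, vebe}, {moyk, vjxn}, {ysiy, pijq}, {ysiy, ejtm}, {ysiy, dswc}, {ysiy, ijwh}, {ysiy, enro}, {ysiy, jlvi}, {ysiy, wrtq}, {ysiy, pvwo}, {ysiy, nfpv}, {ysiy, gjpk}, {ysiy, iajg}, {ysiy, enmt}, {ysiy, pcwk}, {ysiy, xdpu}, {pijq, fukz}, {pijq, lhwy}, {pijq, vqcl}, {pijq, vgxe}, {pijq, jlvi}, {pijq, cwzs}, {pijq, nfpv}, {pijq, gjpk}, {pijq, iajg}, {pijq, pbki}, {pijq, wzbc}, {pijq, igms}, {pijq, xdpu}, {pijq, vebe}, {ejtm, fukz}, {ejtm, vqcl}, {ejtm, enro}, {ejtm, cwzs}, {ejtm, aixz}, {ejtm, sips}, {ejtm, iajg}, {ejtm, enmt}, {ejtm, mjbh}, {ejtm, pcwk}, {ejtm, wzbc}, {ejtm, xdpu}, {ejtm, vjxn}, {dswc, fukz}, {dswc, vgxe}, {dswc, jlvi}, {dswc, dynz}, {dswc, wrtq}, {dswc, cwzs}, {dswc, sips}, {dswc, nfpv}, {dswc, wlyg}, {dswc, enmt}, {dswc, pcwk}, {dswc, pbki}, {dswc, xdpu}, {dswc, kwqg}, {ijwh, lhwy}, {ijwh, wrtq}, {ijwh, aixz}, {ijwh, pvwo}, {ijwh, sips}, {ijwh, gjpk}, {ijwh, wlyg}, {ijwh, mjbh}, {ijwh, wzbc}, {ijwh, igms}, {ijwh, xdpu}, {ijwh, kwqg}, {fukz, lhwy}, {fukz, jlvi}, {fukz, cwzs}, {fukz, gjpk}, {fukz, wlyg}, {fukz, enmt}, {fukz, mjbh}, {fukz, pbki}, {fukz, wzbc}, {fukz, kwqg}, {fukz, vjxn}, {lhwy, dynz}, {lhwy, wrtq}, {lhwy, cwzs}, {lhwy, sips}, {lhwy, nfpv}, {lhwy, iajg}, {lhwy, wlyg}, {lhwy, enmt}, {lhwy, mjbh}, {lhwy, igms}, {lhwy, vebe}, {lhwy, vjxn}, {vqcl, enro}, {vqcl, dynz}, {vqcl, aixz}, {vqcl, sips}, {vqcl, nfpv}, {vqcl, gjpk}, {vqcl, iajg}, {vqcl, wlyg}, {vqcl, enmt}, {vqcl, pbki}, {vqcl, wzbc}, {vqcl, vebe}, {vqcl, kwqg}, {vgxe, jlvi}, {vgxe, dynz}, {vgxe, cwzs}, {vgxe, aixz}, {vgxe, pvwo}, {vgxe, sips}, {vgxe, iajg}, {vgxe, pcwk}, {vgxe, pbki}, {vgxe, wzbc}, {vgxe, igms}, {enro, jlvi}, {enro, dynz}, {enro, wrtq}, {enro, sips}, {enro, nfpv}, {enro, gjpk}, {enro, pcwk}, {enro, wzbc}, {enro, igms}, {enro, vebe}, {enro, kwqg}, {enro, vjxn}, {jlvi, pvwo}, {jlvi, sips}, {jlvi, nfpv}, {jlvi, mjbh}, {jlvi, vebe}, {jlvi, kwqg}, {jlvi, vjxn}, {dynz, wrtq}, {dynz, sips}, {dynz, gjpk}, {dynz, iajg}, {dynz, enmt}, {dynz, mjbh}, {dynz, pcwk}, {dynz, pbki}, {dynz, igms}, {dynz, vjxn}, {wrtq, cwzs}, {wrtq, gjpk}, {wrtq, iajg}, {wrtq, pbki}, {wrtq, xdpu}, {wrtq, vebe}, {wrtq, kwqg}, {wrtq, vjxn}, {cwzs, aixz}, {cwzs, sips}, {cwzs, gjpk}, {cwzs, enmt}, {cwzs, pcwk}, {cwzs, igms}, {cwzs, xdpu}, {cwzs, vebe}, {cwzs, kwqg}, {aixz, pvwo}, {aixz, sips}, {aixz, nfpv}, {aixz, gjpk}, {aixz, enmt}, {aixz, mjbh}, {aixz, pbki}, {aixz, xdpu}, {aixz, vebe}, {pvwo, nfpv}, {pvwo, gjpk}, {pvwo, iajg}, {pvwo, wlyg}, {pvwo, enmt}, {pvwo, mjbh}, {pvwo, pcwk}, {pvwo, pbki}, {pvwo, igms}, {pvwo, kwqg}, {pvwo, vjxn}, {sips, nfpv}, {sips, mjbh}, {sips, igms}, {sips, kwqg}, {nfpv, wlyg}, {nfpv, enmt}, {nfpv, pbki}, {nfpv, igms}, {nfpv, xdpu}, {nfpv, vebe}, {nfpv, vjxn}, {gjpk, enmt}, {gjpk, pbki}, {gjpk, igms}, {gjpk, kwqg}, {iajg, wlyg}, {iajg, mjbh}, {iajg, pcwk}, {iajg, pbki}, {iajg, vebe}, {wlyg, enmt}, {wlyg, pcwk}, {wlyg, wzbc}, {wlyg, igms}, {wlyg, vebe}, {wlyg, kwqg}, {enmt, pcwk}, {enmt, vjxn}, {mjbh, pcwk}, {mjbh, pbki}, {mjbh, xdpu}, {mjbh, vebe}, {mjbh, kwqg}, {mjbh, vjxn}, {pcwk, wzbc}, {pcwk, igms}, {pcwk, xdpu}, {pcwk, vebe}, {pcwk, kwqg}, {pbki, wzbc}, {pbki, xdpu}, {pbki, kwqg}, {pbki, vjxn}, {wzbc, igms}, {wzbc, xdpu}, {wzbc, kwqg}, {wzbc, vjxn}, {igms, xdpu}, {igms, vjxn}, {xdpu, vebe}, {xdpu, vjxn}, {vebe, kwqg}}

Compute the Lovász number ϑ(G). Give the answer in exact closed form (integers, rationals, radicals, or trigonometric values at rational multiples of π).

Vertex gjpk has 18 neighbors: ujlr, luxy, vuix, ysiy, pijq, ijwh, fukz, vqcl, enro, dynz, wrtq, cwzs, aixz, pvwo, enmt, pbki, igms, kwqg.
Vertex vjxn has 18 neighbors: luxy, jnjs, moyk, ejtm, fukz, lhwy, enro, jlvi, dynz, wrtq, pvwo, nfpv, enmt, mjbh, pbki, wzbc, igms, xdpu.
deg(vqcl) = 18; N(vqcl) = {vuix, jnjs, moyk, pijq, ejtm, enro, dynz, aixz, sips, nfpv, gjpk, iajg, wlyg, enmt, pbki, wzbc, vebe, kwqg}.
N(mjbh) = {ujlr, vuix, ejtm, ijwh, fukz, lhwy, jlvi, dynz, aixz, pvwo, sips, iajg, pcwk, pbki, xdpu, vebe, kwqg, vjxn}, |N(mjbh)| = 18.
Regular of degree 18 on 37 vertices: Paley(37): SR with (k,λ,μ)=(18,8,9).
spec(A) ≈ [18.0, 2.541, -3.541] (distinct, 3 d.p.).
−37·(-sqrt(37)/2 - 1/2) / ((18)−(-sqrt(37)/2 - 1/2)) = sqrt(37) = ϑ(G).
Numerically 6.0827625.

sqrt(37)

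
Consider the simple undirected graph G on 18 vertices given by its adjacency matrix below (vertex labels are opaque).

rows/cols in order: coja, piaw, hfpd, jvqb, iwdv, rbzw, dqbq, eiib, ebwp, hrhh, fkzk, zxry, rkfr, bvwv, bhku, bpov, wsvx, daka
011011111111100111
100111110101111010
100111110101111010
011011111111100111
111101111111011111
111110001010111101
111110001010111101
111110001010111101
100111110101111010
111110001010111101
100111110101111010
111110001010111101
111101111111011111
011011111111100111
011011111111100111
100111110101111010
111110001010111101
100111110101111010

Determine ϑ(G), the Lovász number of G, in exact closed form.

6

Vertex bvwv has 14 neighbors: piaw, hfpd, iwdv, rbzw, dqbq, eiib, ebwp, hrhh, fkzk, zxry, rkfr, bpov, wsvx, daka.
deg(bpov) = 12; N(bpov) = {coja, jvqb, iwdv, rbzw, dqbq, eiib, hrhh, zxry, rkfr, bvwv, bhku, wsvx}.
N(wsvx) = {coja, piaw, hfpd, jvqb, iwdv, ebwp, fkzk, rkfr, bvwv, bhku, bpov, daka}, |N(wsvx)| = 12.
Vertex bhku has 14 neighbors: piaw, hfpd, iwdv, rbzw, dqbq, eiib, ebwp, hrhh, fkzk, zxry, rkfr, bpov, wsvx, daka.
G = K_{6,6,4,2}: α = 6 = χ(Ḡ), so ϑ = 6.
ϑ(G) ≈ 6.0000.
6 ≤ 6 ≤ 6: collapsed.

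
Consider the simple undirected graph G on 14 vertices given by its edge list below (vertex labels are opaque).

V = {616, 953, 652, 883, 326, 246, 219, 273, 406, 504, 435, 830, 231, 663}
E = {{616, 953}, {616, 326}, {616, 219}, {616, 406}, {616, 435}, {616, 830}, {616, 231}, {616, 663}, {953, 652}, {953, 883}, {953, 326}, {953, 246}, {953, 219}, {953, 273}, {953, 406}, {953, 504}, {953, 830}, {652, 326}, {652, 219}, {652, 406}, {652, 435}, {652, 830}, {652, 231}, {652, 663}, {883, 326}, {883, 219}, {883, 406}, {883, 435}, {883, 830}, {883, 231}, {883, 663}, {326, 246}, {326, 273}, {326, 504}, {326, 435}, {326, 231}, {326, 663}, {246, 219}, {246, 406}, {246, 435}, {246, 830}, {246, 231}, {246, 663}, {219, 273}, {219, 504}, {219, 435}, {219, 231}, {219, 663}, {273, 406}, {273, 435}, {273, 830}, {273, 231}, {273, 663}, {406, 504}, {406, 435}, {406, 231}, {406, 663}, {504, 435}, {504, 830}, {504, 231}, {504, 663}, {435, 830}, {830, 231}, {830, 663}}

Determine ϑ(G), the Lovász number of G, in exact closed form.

N(953) = {616, 652, 883, 326, 246, 219, 273, 406, 504, 830}, |N(953)| = 10.
Vertex 663 has 10 neighbors: 616, 652, 883, 326, 246, 219, 273, 406, 504, 830.
N(435) = {616, 652, 883, 326, 246, 219, 273, 406, 504, 830}, |N(435)| = 10.
N(883) = {953, 326, 219, 406, 435, 830, 231, 663}, |N(883)| = 8.
3 parts of sizes [6, 4, 4]; α(G) = 6 = ϑ (perfect).
= 6.000000… (decimal).
6 ≤ 6 ≤ 6: collapsed.

6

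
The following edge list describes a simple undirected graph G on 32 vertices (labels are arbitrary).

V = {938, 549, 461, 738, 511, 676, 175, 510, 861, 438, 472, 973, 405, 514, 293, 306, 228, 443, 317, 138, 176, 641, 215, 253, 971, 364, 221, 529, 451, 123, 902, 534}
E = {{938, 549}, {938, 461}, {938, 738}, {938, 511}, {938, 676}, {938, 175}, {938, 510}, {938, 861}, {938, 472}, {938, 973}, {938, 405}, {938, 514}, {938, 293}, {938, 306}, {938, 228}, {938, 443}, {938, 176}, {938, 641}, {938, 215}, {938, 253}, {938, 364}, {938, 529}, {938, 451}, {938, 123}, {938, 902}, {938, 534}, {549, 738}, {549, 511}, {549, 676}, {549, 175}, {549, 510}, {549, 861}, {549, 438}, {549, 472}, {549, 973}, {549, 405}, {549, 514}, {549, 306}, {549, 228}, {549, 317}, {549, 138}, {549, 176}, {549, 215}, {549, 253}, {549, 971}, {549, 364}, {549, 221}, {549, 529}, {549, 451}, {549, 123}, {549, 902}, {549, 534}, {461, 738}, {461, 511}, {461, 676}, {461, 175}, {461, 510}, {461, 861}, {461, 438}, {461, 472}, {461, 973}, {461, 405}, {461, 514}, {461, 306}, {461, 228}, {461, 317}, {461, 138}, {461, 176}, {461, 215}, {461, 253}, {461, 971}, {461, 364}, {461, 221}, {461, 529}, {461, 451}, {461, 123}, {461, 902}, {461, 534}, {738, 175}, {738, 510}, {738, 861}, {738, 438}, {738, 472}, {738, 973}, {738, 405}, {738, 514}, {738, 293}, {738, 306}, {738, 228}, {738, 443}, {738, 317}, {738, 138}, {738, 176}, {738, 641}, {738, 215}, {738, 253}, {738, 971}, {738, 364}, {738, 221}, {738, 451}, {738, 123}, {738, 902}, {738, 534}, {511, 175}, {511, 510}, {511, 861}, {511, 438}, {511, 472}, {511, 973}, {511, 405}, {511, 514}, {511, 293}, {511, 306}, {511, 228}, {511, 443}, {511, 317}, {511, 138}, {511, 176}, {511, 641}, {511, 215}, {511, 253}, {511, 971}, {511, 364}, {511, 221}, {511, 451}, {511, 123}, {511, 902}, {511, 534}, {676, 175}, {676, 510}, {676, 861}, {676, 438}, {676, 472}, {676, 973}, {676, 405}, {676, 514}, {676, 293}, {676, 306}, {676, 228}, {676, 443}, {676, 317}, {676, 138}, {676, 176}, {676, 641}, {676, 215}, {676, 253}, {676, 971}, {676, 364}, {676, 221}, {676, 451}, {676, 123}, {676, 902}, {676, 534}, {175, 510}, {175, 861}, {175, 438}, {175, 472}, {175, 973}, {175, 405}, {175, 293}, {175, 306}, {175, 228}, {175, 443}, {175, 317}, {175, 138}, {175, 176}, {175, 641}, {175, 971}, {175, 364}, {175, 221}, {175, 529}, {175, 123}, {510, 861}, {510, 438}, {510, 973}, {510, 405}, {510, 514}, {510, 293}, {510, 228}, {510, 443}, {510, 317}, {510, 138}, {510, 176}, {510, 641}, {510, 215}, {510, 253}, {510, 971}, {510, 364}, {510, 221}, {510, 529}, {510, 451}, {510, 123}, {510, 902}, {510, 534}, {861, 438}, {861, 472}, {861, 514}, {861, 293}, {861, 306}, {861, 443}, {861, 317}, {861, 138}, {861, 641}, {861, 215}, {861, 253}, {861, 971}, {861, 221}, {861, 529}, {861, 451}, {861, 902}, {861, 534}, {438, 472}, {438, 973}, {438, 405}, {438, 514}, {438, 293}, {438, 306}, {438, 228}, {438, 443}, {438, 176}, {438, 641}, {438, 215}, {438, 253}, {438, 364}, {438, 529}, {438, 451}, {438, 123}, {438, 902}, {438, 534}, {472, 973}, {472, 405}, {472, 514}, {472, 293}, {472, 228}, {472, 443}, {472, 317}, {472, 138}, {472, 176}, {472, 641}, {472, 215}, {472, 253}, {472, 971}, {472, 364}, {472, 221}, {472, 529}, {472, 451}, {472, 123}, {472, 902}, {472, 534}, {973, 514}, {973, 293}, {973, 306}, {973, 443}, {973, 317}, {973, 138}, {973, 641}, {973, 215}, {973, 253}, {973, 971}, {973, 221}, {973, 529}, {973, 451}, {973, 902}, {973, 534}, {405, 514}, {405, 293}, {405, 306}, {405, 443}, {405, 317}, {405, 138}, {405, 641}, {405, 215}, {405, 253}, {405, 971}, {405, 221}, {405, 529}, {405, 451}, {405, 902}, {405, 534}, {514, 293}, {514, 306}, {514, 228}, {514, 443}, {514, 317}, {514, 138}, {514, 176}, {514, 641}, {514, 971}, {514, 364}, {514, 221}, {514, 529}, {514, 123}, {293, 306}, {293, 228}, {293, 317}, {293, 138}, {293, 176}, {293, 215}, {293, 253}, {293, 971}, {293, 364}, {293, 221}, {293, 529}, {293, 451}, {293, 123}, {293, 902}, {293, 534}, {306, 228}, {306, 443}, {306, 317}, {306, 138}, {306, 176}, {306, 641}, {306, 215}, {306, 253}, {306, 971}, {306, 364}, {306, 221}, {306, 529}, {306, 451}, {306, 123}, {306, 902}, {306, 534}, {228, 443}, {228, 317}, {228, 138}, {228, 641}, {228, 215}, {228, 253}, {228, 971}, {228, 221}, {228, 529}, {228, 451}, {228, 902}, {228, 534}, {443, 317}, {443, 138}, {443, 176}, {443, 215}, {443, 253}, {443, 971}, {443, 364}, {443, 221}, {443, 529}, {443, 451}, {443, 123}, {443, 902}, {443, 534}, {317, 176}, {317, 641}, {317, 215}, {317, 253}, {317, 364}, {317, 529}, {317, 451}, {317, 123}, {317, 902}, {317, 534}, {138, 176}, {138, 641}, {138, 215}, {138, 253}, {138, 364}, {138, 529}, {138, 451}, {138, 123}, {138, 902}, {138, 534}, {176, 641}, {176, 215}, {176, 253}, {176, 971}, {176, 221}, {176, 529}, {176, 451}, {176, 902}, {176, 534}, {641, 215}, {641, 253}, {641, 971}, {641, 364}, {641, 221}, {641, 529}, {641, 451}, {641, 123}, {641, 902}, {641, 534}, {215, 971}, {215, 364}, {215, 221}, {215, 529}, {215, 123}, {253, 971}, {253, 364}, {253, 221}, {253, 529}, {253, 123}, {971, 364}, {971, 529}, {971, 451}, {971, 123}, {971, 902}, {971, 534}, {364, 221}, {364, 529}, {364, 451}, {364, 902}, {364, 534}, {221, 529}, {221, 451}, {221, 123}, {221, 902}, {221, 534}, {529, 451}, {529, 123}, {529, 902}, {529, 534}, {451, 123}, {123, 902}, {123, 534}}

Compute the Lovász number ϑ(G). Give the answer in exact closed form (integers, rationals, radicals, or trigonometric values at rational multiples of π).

N(228) = {938, 549, 461, 738, 511, 676, 175, 510, 438, 472, 514, 293, 306, 443, 317, 138, 641, 215, 253, 971, 221, 529, 451, 902, 534}, |N(228)| = 25.
deg(317) = 26; N(317) = {549, 461, 738, 511, 676, 175, 510, 861, 472, 973, 405, 514, 293, 306, 228, 443, 176, 641, 215, 253, 364, 529, 451, 123, 902, 534}.
deg(472) = 29; N(472) = {938, 549, 461, 738, 511, 676, 175, 861, 438, 973, 405, 514, 293, 228, 443, 317, 138, 176, 641, 215, 253, 971, 364, 221, 529, 451, 123, 902, 534}.
Vertex 973 has 25 neighbors: 938, 549, 461, 738, 511, 676, 175, 510, 438, 472, 514, 293, 306, 443, 317, 138, 641, 215, 253, 971, 221, 529, 451, 902, 534.
Complete 6-partite, parts [7, 7, 6, 5, 4, 3]: perfect, ϑ = α = 7.
Numerically 7.00000000.
7 ≤ 7 ≤ 7: collapsed.

7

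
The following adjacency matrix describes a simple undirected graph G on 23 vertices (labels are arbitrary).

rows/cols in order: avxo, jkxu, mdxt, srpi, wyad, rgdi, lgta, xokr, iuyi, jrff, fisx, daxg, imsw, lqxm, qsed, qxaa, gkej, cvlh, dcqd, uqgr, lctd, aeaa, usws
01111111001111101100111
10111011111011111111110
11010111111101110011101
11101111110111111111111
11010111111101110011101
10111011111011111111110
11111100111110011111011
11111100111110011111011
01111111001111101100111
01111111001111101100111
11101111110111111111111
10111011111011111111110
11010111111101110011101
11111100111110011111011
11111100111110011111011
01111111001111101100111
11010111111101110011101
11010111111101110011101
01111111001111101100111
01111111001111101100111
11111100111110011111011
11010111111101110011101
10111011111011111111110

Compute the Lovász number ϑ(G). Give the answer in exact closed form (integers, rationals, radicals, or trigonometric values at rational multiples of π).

Vertex uqgr has 17 neighbors: jkxu, mdxt, srpi, wyad, rgdi, lgta, xokr, fisx, daxg, imsw, lqxm, qsed, gkej, cvlh, lctd, aeaa, usws.
deg(avxo) = 17; N(avxo) = {jkxu, mdxt, srpi, wyad, rgdi, lgta, xokr, fisx, daxg, imsw, lqxm, qsed, gkej, cvlh, lctd, aeaa, usws}.
Vertex xokr has 18 neighbors: avxo, jkxu, mdxt, srpi, wyad, rgdi, iuyi, jrff, fisx, daxg, imsw, qxaa, gkej, cvlh, dcqd, uqgr, aeaa, usws.
Vertex lgta has 18 neighbors: avxo, jkxu, mdxt, srpi, wyad, rgdi, iuyi, jrff, fisx, daxg, imsw, qxaa, gkej, cvlh, dcqd, uqgr, aeaa, usws.
G = K_{6,6,5,4,2}: α = 6 = χ(Ḡ), so ϑ = 6.
Numerically 6.000000000.
Check 6 ≤ 6 ≤ 6: collapsed.

6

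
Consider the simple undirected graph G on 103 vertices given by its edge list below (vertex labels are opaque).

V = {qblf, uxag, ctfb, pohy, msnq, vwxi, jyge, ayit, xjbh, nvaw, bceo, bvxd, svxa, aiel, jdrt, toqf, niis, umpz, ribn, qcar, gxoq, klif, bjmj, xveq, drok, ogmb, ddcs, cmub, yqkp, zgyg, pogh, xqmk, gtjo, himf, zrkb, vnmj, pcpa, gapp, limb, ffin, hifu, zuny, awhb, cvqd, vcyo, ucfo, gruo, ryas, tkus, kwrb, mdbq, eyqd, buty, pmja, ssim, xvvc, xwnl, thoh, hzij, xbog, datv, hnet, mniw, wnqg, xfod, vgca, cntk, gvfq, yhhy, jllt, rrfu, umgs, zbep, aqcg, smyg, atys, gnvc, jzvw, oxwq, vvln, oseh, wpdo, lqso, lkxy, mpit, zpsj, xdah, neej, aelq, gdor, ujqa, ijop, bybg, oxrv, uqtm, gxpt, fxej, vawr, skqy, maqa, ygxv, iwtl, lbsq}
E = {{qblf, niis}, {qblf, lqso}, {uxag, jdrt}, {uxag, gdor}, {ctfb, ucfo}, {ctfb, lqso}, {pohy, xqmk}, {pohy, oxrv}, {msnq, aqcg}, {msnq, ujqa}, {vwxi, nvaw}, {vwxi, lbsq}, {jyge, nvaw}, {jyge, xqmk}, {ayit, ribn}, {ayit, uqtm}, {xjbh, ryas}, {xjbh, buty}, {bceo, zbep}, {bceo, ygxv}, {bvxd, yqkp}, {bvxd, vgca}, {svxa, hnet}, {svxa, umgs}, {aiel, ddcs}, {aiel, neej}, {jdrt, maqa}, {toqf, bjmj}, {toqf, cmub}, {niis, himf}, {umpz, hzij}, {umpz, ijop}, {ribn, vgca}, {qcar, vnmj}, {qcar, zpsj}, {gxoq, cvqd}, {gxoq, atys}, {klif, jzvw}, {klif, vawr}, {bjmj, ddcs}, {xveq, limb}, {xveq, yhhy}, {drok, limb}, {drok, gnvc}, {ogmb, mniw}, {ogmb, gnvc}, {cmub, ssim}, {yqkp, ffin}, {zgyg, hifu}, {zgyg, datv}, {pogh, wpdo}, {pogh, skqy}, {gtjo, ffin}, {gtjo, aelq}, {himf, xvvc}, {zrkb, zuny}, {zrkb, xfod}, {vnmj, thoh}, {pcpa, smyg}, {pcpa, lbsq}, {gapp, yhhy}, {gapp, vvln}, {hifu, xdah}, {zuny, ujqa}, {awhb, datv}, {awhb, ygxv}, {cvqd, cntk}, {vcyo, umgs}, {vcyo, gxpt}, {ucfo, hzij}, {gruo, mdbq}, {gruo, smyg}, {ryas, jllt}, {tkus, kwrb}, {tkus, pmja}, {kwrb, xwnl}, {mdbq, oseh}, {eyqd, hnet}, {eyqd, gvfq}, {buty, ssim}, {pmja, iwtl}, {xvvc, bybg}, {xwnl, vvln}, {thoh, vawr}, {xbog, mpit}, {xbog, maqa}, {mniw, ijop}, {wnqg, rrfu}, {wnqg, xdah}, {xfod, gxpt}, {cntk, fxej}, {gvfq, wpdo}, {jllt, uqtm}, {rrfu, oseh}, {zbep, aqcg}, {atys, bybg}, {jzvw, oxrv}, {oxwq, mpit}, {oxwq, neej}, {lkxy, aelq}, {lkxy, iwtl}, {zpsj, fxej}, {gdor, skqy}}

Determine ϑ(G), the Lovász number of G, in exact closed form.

Vertex skqy has 2 neighbors: pogh, gdor.
deg(datv) = 2; N(datv) = {zgyg, awhb}.
deg(zbep) = 2; N(zbep) = {bceo, aqcg}.
Vertex cvqd has 2 neighbors: gxoq, cntk.
Regular of degree 2 on 103 vertices: connected 2-regular on 103 ⇒ C_{103}.
Distinct eigenvalues (to 4 d.p.): [2.0, 1.9963, 1.9851, 1.9666, 1.9408, 1.9077, 1.8675, 1.8204, 1.7665, 1.7061, 1.6393, 1.5664, 1.4876, 1.4034, 1.3139, 1.2195, 1.1206, 1.0176, 0.9107, 0.8004, 0.6872, 0.5714, 0.4535, 0.3339, 0.2131, 0.0915, -0.0305, -0.1524, -0.2736, -0.3939, -0.5127, -0.6296, -0.7442, -0.856, -0.9646, -1.0696, -1.1706, -1.2673, -1.3593, -1.4462, -1.5277, -1.6036, -1.6735, -1.7371, -1.7943, -1.8448, -1.8885, -1.9251, -1.9546, -1.9768, -1.9916, -1.9991].
Lovász: ϑ = −103(-2*cos(pi/103))/(2+-(-1)*2*cos(pi/103)) = 103*cos(pi/103)/(cos(pi/103) + 1).
Numerically 51.488020467.
Lovász sandwich 51 ≤ 103*cos(pi/103)/(cos(pi/103) + 1) ≤ 52: both strict.

103*cos(pi/103)/(cos(pi/103) + 1)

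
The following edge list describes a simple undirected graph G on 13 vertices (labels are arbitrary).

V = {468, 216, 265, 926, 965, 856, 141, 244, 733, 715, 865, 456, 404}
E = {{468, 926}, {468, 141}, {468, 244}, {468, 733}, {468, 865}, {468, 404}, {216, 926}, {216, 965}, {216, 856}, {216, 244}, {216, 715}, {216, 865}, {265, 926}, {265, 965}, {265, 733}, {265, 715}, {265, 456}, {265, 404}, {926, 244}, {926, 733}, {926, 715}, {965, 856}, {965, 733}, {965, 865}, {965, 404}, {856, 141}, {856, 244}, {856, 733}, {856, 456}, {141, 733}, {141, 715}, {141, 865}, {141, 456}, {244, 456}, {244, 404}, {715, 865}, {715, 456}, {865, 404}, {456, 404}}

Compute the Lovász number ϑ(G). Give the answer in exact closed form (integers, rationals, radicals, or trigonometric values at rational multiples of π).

deg(965) = 6; N(965) = {216, 265, 856, 733, 865, 404}.
Vertex 865 has 6 neighbors: 468, 216, 965, 141, 715, 404.
Vertex 244 has 6 neighbors: 468, 216, 926, 856, 456, 404.
N(265) = {926, 965, 733, 715, 456, 404}, |N(265)| = 6.
6-regular, N=13; strongly regular (13,6,2,3).
A has 3 distinct eigenvalues ≈ [6.0, 1.30278, -2.30278].
Lovász (edge-transitive): ϑ = −13·(-sqrt(13)/2 - 1/2)/((6)−(-sqrt(13)/2 - 1/2)) = sqrt(13).
Numerically 3.60555.

sqrt(13)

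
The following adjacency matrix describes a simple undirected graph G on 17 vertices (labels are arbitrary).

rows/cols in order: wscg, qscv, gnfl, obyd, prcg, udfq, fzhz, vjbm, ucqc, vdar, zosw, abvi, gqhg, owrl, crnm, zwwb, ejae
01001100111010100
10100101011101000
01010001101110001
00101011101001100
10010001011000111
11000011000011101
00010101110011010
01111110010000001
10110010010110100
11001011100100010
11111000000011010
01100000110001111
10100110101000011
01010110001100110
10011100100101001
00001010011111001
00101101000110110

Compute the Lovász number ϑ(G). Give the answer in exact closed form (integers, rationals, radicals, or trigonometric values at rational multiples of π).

Vertex gqhg has 8 neighbors: wscg, gnfl, udfq, fzhz, ucqc, zosw, zwwb, ejae.
deg(qscv) = 8; N(qscv) = {wscg, gnfl, udfq, vjbm, vdar, zosw, abvi, owrl}.
deg(vdar) = 8; N(vdar) = {wscg, qscv, prcg, fzhz, vjbm, ucqc, abvi, zwwb}.
Vertex ucqc has 8 neighbors: wscg, gnfl, obyd, fzhz, vdar, abvi, gqhg, crnm.
Every vertex has degree 8 (N=17); SR(17,8,3,4) — a Paley graph.
Distinct eigenvalues (to 6 d.p.): [8.0, 1.561553, -2.561553].
λ_max=8, λ_min=-sqrt(17)/2 - 1/2; ϑ = −17·λ_min/(λ_max−λ_min) = sqrt(17).
ϑ(G) ≈ 4.1231.

sqrt(17)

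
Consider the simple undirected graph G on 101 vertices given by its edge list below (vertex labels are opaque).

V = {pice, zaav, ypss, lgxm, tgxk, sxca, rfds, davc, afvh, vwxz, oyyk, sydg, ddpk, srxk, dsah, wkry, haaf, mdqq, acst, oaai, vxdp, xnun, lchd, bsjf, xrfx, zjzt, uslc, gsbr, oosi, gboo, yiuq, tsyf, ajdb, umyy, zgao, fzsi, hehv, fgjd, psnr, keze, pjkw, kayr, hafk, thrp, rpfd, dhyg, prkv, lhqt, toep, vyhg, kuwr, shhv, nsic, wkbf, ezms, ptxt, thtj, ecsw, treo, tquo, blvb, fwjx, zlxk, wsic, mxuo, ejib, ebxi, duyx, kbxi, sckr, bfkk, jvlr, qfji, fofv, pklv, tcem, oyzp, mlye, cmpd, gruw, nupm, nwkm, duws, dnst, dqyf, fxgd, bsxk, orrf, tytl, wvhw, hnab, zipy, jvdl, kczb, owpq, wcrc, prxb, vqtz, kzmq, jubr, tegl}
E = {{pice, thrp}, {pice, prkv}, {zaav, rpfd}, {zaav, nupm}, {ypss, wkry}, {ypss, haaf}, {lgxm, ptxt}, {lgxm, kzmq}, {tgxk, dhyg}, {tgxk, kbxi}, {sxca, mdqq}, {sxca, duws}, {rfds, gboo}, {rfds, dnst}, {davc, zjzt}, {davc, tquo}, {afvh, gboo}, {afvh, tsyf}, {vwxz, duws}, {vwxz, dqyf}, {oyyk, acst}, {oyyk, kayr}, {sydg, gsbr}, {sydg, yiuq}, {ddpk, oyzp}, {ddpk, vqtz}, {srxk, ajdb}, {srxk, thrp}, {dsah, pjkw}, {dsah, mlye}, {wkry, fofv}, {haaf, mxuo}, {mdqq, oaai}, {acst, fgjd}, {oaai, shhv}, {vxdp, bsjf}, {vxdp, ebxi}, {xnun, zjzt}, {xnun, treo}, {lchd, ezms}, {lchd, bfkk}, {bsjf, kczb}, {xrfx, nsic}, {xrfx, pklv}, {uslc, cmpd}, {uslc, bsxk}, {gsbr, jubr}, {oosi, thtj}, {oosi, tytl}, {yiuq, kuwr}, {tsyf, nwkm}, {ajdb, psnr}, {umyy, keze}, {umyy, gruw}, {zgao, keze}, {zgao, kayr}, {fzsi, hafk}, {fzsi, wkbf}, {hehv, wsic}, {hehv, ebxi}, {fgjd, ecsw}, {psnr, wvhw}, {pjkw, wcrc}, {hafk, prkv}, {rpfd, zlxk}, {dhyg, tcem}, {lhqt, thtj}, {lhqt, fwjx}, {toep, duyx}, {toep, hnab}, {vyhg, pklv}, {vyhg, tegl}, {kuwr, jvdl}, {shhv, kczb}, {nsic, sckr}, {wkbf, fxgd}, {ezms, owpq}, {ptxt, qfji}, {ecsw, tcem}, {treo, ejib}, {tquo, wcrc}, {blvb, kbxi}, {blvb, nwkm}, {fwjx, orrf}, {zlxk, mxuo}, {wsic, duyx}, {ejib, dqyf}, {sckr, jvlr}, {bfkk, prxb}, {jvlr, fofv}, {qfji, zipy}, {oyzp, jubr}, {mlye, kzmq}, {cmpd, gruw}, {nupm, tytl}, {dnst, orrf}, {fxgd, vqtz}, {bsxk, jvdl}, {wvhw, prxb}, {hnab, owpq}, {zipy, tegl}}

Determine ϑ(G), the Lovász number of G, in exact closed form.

deg(sydg) = 2; N(sydg) = {gsbr, yiuq}.
N(vwxz) = {duws, dqyf}, |N(vwxz)| = 2.
Vertex duws has 2 neighbors: sxca, vwxz.
Vertex tcem has 2 neighbors: dhyg, ecsw.
deg(v) = 2 for all v (|V|=101); a single 101-cycle (edge-transitive).
spec(A) ≈ [2.0, 1.996, 1.985, 1.965, 1.938, 1.904, 1.862, 1.813, 1.757, 1.695, 1.625, 1.55, 1.468, 1.381, 1.288, 1.191, 1.088, 0.982, 0.872, 0.758, 0.642, 0.523, 0.402, 0.279, 0.155, 0.031, -0.093, -0.217, -0.34, -0.462, -0.582, -0.7, -0.815, -0.927, -1.036, -1.14, -1.24, -1.335, -1.425, -1.51, -1.588, -1.661, -1.727, -1.786, -1.839, -1.884, -1.922, -1.953, -1.976, -1.991, -1.999] (distinct, 3 d.p.).
Lovász (edge-transitive): ϑ = −101·(-2*cos(pi/101))/((2)−(-2*cos(pi/101))) = 101*cos(pi/101)/(cos(pi/101) + 1).
ϑ(G) ≈ 50.4878.
50 ≤ 101*cos(pi/101)/(cos(pi/101) + 1) ≤ 51: both strict.

101*cos(pi/101)/(cos(pi/101) + 1)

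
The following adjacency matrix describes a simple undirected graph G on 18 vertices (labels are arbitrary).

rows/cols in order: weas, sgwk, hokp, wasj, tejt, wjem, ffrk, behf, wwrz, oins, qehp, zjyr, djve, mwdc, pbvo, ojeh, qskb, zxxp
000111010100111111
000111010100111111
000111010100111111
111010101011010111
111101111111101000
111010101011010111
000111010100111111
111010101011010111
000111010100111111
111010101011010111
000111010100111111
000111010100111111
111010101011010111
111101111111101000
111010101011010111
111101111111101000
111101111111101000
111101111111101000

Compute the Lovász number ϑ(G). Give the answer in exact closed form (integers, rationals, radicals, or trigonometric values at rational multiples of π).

N(wwrz) = {wasj, tejt, wjem, behf, oins, djve, mwdc, pbvo, ojeh, qskb, zxxp}, |N(wwrz)| = 11.
deg(mwdc) = 13; N(mwdc) = {weas, sgwk, hokp, wasj, wjem, ffrk, behf, wwrz, oins, qehp, zjyr, djve, pbvo}.
N(pbvo) = {weas, sgwk, hokp, tejt, ffrk, wwrz, qehp, zjyr, mwdc, ojeh, qskb, zxxp}, |N(pbvo)| = 12.
Vertex zjyr has 11 neighbors: wasj, tejt, wjem, behf, oins, djve, mwdc, pbvo, ojeh, qskb, zxxp.
3 parts of sizes [7, 6, 5]; α(G) = 7 = ϑ (perfect).
≈ 7.0000000 (to 7 d.p.).
α=7, χ(Ḡ)=7; ϑ=7 lies between (collapsed).

7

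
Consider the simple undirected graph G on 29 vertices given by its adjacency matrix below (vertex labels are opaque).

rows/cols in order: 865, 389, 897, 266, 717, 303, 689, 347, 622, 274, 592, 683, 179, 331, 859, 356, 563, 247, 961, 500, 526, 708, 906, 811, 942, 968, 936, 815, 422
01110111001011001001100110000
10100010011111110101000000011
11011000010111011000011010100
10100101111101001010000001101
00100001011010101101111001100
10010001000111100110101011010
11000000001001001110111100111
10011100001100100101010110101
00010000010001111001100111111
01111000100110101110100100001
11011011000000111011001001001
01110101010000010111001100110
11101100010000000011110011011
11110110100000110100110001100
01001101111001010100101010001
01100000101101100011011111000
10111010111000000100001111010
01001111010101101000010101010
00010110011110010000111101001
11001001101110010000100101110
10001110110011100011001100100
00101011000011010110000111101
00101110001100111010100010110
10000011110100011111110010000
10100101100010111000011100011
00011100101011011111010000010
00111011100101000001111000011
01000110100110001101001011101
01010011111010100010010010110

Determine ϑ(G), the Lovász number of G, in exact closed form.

Vertex 968 has 14 neighbors: 266, 717, 303, 622, 592, 179, 331, 356, 563, 247, 961, 500, 708, 815.
N(811) = {865, 689, 347, 622, 274, 683, 356, 563, 247, 961, 500, 526, 708, 942}, |N(811)| = 14.
Vertex 422 has 14 neighbors: 389, 266, 689, 347, 622, 274, 592, 179, 859, 961, 708, 942, 936, 815.
deg(961) = 14; N(961) = {266, 303, 689, 274, 592, 683, 179, 356, 526, 708, 906, 811, 968, 422}.
deg(v) = 14 for all v (|V|=29); SR(29,14,6,7) — a Paley graph.
A has 3 distinct eigenvalues ≈ [14.0, 2.19258, -3.19258].
Lovász (edge-transitive): ϑ = −29·(-sqrt(29)/2 - 1/2)/((14)−(-sqrt(29)/2 - 1/2)) = sqrt(29).
ϑ(G) ≈ 5.38516481.

sqrt(29)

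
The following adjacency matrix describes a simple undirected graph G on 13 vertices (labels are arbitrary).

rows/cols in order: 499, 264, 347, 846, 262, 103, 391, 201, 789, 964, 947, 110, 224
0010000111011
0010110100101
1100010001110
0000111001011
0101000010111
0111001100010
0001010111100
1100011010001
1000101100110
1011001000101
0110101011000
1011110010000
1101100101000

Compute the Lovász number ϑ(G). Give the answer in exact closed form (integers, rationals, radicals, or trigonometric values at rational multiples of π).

Vertex 103 has 6 neighbors: 264, 347, 846, 391, 201, 110.
Vertex 789 has 6 neighbors: 499, 262, 391, 201, 947, 110.
Vertex 947 has 6 neighbors: 264, 347, 262, 391, 789, 964.
N(201) = {499, 264, 103, 391, 789, 224}, |N(201)| = 6.
13-vertex 6-regular graph: strongly regular (13,6,2,3).
Distinct eigenvalues (to 6 d.p.): [6.0, 1.302776, -2.302776].
With N=13: ϑ(G) = 13·(-(-sqrt(13)/2 - 1/2))/(6−(-sqrt(13)/2 - 1/2)) = sqrt(13).
≈ 3.605551 (to 6 d.p.).

sqrt(13)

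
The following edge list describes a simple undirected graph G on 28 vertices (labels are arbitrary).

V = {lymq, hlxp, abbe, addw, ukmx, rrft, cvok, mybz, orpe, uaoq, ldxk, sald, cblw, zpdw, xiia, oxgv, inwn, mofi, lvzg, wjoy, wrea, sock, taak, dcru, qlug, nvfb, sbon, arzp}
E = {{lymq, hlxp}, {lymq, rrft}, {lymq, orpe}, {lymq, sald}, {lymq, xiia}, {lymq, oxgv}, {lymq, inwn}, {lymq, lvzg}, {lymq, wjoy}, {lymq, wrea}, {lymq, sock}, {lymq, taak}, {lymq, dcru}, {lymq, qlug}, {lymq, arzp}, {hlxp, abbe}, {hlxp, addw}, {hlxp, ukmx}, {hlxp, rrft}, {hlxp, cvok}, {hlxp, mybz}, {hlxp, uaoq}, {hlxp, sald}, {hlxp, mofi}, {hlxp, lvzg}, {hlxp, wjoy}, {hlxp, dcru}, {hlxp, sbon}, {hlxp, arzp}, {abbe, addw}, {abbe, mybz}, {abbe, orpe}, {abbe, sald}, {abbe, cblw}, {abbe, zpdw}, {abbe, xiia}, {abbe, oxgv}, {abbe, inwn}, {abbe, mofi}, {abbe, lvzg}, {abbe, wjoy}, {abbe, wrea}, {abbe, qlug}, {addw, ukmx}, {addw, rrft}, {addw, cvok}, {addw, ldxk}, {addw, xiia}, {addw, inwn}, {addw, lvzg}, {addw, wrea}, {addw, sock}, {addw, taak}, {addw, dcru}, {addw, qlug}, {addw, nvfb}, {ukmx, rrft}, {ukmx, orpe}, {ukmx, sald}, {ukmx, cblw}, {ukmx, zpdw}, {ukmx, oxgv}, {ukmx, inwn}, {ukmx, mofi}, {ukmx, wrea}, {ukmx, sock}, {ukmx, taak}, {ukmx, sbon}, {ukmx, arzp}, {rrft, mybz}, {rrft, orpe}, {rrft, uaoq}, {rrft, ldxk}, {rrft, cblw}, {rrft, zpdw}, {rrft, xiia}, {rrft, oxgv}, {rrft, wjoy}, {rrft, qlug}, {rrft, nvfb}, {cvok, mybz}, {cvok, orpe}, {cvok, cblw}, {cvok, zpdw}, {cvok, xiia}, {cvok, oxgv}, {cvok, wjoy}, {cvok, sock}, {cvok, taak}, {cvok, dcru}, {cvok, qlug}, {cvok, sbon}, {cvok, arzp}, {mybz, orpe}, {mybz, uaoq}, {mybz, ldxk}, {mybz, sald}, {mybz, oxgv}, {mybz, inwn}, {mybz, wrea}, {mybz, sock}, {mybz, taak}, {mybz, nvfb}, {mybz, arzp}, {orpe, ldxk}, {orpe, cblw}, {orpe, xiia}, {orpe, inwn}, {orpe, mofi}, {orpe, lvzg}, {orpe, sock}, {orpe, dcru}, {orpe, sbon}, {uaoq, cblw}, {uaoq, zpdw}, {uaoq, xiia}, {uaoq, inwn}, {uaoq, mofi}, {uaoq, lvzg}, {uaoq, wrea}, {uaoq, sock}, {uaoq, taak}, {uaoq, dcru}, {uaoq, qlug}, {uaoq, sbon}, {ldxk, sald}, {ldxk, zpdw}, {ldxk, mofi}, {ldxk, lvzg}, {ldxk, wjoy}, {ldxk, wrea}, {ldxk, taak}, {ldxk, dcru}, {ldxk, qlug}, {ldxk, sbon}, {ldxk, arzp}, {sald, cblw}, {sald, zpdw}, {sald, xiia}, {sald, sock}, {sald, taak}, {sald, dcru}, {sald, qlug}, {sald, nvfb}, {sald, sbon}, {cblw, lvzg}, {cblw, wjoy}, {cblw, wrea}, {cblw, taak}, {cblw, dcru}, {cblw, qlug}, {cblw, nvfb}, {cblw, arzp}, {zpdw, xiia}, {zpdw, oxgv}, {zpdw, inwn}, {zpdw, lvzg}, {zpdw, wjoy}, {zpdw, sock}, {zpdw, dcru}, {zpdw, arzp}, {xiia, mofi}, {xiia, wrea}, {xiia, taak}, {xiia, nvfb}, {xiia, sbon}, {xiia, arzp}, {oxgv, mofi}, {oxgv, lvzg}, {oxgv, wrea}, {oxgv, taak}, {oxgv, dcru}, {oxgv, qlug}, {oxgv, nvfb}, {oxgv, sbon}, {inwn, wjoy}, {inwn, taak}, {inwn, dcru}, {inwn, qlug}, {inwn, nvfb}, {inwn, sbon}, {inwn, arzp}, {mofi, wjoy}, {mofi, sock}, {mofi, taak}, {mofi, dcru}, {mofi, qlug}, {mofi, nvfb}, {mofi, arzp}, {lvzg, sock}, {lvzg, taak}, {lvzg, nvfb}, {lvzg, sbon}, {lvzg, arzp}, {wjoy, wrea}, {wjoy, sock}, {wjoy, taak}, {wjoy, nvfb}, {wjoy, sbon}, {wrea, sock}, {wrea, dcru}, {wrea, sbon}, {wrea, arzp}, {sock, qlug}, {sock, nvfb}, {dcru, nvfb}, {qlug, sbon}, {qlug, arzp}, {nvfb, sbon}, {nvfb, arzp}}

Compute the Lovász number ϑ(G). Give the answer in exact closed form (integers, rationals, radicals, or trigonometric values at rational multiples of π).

Vertex uaoq has 15 neighbors: hlxp, rrft, mybz, cblw, zpdw, xiia, inwn, mofi, lvzg, wrea, sock, taak, dcru, qlug, sbon.
Vertex dcru has 15 neighbors: lymq, hlxp, addw, cvok, orpe, uaoq, ldxk, sald, cblw, zpdw, oxgv, inwn, mofi, wrea, nvfb.
deg(abbe) = 15; N(abbe) = {hlxp, addw, mybz, orpe, sald, cblw, zpdw, xiia, oxgv, inwn, mofi, lvzg, wjoy, wrea, qlug}.
N(lvzg) = {lymq, hlxp, abbe, addw, orpe, uaoq, ldxk, cblw, zpdw, oxgv, sock, taak, nvfb, sbon, arzp}, |N(lvzg)| = 15.
Every vertex has degree 15 (N=28); Kneser K(8,2) on C(8,2)=28 vertices.
A has 3 distinct eigenvalues ≈ [15.0, 1.0, -5.0].
ϑ = −N·λ_min/(λ_max−λ_min) = −28·(-5)/(15−(-5)) = 7.
ϑ(G) ≈ 7.00000000.

7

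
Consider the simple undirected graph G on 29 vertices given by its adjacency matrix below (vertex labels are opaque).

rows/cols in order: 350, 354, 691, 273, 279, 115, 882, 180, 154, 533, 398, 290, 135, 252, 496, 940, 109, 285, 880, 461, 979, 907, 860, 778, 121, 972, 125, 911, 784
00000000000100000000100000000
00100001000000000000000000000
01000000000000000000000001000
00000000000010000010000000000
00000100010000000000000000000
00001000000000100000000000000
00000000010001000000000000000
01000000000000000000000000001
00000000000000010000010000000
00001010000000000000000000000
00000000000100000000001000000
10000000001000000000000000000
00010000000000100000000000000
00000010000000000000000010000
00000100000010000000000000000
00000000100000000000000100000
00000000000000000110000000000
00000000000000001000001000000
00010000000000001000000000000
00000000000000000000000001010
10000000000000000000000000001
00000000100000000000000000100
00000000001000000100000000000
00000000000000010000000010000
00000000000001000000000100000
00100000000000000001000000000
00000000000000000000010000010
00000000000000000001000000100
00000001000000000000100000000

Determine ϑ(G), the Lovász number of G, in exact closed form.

Vertex 398 has 2 neighbors: 290, 860.
deg(882) = 2; N(882) = {533, 252}.
N(180) = {354, 784}, |N(180)| = 2.
N(880) = {273, 109}, |N(880)| = 2.
deg(v) = 2 for all v (|V|=29); connected 2-regular on 29 ⇒ C_{29}.
Distinct eigenvalues (to 6 d.p.): [2.0, 1.953241, 1.815151, 1.592186, 1.294773, 0.936817, 0.535057, 0.108278, -0.323564, -0.740276, -1.122374, -1.451991, -1.713714, -1.895306, -1.988276].
Lovász (edge-transitive): ϑ = −29·(-2*cos(pi/29))/((2)−(-2*cos(pi/29))) = 29*cos(pi/29)/(cos(pi/29) + 1).
ϑ(G) ≈ 14.45738.
14 ≤ 29*cos(pi/29)/(cos(pi/29) + 1) ≤ 15: both strict.

29*cos(pi/29)/(cos(pi/29) + 1)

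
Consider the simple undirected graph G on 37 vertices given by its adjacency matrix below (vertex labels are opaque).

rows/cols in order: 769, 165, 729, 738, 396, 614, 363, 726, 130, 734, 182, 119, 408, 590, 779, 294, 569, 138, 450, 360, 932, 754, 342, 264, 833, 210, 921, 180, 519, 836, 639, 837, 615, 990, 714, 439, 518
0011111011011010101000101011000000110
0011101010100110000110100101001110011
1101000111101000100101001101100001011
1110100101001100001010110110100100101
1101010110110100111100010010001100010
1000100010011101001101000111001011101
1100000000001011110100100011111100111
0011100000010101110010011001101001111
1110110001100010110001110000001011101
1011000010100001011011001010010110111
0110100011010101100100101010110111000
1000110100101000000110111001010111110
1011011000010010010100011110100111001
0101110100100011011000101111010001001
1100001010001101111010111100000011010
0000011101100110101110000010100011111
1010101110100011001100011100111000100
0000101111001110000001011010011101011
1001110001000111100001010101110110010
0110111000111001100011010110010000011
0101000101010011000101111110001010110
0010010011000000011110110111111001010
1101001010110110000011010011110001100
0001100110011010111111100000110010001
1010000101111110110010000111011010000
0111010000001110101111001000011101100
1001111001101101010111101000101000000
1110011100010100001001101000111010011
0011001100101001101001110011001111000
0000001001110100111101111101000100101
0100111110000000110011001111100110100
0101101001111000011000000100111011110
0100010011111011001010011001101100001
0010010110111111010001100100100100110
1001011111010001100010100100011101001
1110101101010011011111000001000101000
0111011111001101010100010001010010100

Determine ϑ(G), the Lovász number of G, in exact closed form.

Vertex 138 has 18 neighbors: 396, 363, 726, 130, 734, 408, 590, 779, 754, 264, 833, 921, 836, 639, 837, 990, 439, 518.
Vertex 439 has 18 neighbors: 769, 165, 729, 396, 363, 726, 734, 119, 779, 294, 138, 450, 360, 932, 754, 180, 837, 990.
Vertex 165 has 18 neighbors: 729, 738, 396, 363, 130, 182, 590, 779, 360, 932, 342, 210, 180, 639, 837, 615, 439, 518.
deg(119) = 18; N(119) = {769, 396, 614, 726, 182, 408, 360, 932, 342, 264, 833, 180, 836, 837, 615, 990, 714, 439}.
Every vertex has degree 18 (N=37); Paley(37): SR with (k,λ,μ)=(18,8,9).
A has 3 distinct eigenvalues ≈ [18.0, 2.5414, -3.5414].
−37·(-sqrt(37)/2 - 1/2) / ((18)−(-sqrt(37)/2 - 1/2)) = sqrt(37) = ϑ(G).
≈ 6.082762530 (to 9 d.p.).

sqrt(37)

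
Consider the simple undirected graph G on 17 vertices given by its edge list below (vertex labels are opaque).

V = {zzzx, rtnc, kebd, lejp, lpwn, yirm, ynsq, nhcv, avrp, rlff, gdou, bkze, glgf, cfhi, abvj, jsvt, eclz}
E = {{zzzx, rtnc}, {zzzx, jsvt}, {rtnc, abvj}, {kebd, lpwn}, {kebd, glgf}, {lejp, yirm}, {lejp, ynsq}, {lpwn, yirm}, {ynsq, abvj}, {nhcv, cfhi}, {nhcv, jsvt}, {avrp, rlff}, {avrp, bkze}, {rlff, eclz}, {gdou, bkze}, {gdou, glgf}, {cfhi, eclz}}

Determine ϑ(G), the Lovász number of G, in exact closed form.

deg(bkze) = 2; N(bkze) = {avrp, gdou}.
N(yirm) = {lejp, lpwn}, |N(yirm)| = 2.
Vertex nhcv has 2 neighbors: cfhi, jsvt.
Vertex zzzx has 2 neighbors: rtnc, jsvt.
G on 17 vertices is 2-regular; this is C_{17}, the 17-cycle.
The 9 distinct eigenvalues: [2.0, 1.865, 1.478, 0.891, 0.185, -0.547, -1.205, -1.7, -1.966].
λ_max=2, λ_min=-2*cos(pi/17); ϑ = −17·λ_min/(λ_max−λ_min) = 17*cos(pi/17)/(cos(pi/17) + 1).
≈ 8.4270143 (to 7 d.p.).
8 ≤ 17*cos(pi/17)/(cos(pi/17) + 1) ≤ 9: both strict.

17*cos(pi/17)/(cos(pi/17) + 1)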